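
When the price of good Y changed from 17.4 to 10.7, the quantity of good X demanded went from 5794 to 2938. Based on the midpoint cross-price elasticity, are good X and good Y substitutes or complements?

%ΔQ_x = (2938 − 5794)/[(5794+2938)/2] = -2856/4366 ≈ -0.6541.
%ΔP_y = (10.7 − 17.4)/[(17.4+10.7)/2] ≈ -0.4769.
E_xy = -0.6541/-0.4769 ≈ 1.372.
E_xy > 0, so the goods are substitutes.

substitutes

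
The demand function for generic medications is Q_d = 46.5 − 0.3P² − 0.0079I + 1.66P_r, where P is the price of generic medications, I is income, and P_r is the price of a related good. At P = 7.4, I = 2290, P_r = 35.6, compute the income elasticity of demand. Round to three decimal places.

-0.255

First evaluate Q_d: 46.5 − 0.3(7.4)² − 0.0079(2290) + 1.66(35.6) = 46.5 − 16.428 − 18.091 + 59.096 = 71.077.
∂Q_d/∂I = −0.0079, so E_I = -0.0079·(2290/71.077) ≈ -0.255.
E_I < 0: inferior good.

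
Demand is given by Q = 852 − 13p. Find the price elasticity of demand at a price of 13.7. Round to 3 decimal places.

At p = 13.7, Q = 673.9.
dQ/dp = −13.
Point elasticity E = (dQ/dp)·(p/Q) = -13 × 13.7/673.9 ≈ -0.264.
|E| < 1, so demand is inelastic at this price.

-0.264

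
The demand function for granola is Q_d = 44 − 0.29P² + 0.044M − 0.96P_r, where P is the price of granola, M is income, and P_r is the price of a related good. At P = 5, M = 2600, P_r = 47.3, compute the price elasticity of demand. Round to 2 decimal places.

-0.14

Substituting, Q_d = 44 − 0.29(5)² + 0.044(2600) − 0.96(47.3) = 44 − 7.25 + 114.4 − 45.408 = 105.742.
∂Q_d/∂P = −2·0.29·P = -2.9, so E_p = -2.9·(5/105.742) ≈ -0.14.
|E_p| < 1: demand is inelastic.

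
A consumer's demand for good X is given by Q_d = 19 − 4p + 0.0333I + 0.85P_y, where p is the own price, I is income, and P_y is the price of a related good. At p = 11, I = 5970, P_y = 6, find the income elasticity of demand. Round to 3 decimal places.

First evaluate Q_d: 19 − 4(11) + 0.0333(5970) + 0.85(6) = 19 − 44 + 198.801 + 5.1 = 178.901.
∂Q_d/∂I = +0.0333, so E_I = 0.0333·(5970/178.901) ≈ 1.111.
E_I > 1: normal good (luxury).

1.111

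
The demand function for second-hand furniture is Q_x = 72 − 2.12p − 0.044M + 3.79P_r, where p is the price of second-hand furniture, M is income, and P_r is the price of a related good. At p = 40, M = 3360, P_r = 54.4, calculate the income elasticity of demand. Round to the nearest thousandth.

-3.247

First evaluate Q_x: 72 − 2.12(40) − 0.044(3360) + 3.79(54.4) = 72 − 84.8 − 147.84 + 206.176 = 45.536.
∂Q_x/∂M = −0.044, so E_I = -0.044·(3360/45.536) ≈ -3.247.
E_I < 0: inferior good.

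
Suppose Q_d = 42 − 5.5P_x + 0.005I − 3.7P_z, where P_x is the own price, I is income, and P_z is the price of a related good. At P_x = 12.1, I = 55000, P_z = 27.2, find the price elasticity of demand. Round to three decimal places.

Evaluating quantity at (P_x, I, P_z) gives Q_d = 42 − 5.5(12.1) + 0.005(55000) − 3.7(27.2) = 42 − 66.55 + 275 − 100.64 = 149.81.
∂Q_d/∂P_x = −5.5, so E_p = (−5.5)·(12.1/149.81) ≈ -0.444.
|E_p| < 1: demand is inelastic.

-0.444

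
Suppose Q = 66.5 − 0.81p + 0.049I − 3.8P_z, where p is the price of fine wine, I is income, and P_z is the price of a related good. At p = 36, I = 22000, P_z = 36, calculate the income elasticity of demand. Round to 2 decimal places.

At the given point, Q = 66.5 − 0.81(36) + 0.049(22000) − 3.8(36) = 66.5 − 29.16 + 1078 − 136.8 = 978.54.
∂Q/∂I = +0.049, so E_I = 0.049·(22000/978.54) ≈ 1.10.
E_I > 1: normal good (luxury).

1.10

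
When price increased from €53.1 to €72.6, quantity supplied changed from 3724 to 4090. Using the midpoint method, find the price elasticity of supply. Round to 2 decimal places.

0.30

%Δq = (4090 − 3724)/[(3724 + 4090)/2] = 366/3907 ≈ 0.0937.
%ΔP = (72.6 − 53.1)/[(53.1 + 72.6)/2] = 19.5/62.85 ≈ 0.3103.
Arc elasticity E = %Δq/%ΔP ≈ 0.0937/0.3103 ≈ 0.30.
|E| < 1: supply is inelastic over this range.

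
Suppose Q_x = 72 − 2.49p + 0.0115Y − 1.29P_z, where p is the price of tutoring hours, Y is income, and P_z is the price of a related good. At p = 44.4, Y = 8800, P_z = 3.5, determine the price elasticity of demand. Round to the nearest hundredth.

Substituting, Q_x = 72 − 2.49(44.4) + 0.0115(8800) − 1.29(3.5) = 72 − 110.556 + 101.2 − 4.515 = 58.129.
∂Q_x/∂p = −2.49, so E_p = (−2.49)·(44.4/58.129) ≈ -1.90.
|E_p| > 1: demand is elastic.

-1.90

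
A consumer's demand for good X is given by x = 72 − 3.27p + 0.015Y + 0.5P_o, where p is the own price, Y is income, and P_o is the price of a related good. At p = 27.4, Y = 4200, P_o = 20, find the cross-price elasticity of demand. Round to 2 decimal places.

First evaluate x: 72 − 3.27(27.4) + 0.015(4200) + 0.5(20) = 72 − 89.598 + 63 + 10 = 55.402.
∂x/∂P_o = +0.5, so E_xy = 0.5·(20/55.402) ≈ 0.18.
E_xy > 0: the goods are substitutes.

0.18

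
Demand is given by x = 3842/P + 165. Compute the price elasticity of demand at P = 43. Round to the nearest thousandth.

At P = 43, x = 254.3488.
dx/dP = −3842/P² = −2.0779.
Point elasticity E = (dx/dP)·(P/x) = -2.0779 × 43/254.3488 ≈ -0.351.
|E| < 1, so demand is inelastic at this price.

-0.351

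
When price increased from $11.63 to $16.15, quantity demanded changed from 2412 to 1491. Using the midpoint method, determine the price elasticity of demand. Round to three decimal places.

%ΔQ = (1491 − 2412)/[(2412 + 1491)/2] = -921/1951.5 ≈ -0.4719.
%Δp = (16.15 − 11.63)/[(11.63 + 16.15)/2] = 4.52/13.89 ≈ 0.3254.
Arc elasticity E = %ΔQ/%Δp ≈ -0.4719/0.3254 ≈ -1.450.
|E| > 1: demand is elastic over this range.

-1.450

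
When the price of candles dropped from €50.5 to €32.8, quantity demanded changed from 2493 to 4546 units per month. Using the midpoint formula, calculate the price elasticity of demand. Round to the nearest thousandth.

-1.373

%ΔQ = (4546 − 2493)/[(2493 + 4546)/2] = 2053/3519.5 ≈ 0.5833.
%ΔP = (32.8 − 50.5)/[(50.5 + 32.8)/2] = -17.7/41.65 ≈ -0.4250.
Arc elasticity E = %ΔQ/%ΔP ≈ 0.5833/-0.4250 ≈ -1.373.
|E| > 1: demand is elastic over this range.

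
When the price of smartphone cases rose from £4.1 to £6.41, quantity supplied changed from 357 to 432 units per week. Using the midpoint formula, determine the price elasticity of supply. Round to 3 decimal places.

0.432

%ΔQ = (432 − 357)/[(357 + 432)/2] = 75/394.5 ≈ 0.1901.
%ΔP = (6.41 − 4.1)/[(4.1 + 6.41)/2] = 2.31/5.255 ≈ 0.4396.
Arc elasticity E = %ΔQ/%ΔP ≈ 0.1901/0.4396 ≈ 0.432.
|E| < 1: supply is inelastic over this range.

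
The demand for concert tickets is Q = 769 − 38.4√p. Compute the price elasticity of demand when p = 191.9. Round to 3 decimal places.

-1.122

At p = 191.9, Q = 237.0526.
dQ/dp = −38.4/(2√p) = −38.4/(2·13.8528).
Point elasticity E = (dQ/dp)·(p/Q) = -1.386 × 191.9/237.0526 ≈ -1.122.
|E| > 1, so demand is elastic at this price.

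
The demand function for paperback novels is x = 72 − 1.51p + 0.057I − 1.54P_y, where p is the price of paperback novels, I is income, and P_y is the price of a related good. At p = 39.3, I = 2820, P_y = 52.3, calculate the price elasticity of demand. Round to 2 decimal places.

At the given point, x = 72 − 1.51(39.3) + 0.057(2820) − 1.54(52.3) = 72 − 59.343 + 160.74 − 80.542 = 92.855.
∂x/∂p = −1.51, so E_p = (−1.51)·(39.3/92.855) ≈ -0.64.
|E_p| < 1: demand is inelastic.

-0.64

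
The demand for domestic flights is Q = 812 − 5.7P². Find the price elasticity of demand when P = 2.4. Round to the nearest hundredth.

At P = 2.4, Q = 779.168.
dQ/dP = −2·5.7·P = −27.36.
Point elasticity E = (dQ/dP)·(P/Q) = -27.36 × 2.4/779.168 ≈ -0.08.
|E| < 1, so demand is inelastic at this price.

-0.08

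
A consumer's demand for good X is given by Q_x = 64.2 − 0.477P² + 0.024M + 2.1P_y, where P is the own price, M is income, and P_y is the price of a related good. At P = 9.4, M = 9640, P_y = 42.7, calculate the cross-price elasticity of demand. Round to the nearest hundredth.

First evaluate Q_x: 64.2 − 0.477(9.4)² + 0.024(9640) + 2.1(42.7) = 64.2 − 42.1477 + 231.36 + 89.67 = 343.0823.
∂Q_x/∂P_y = +2.1, so E_xy = 2.1·(42.7/343.0823) ≈ 0.26.
E_xy > 0: the goods are substitutes.

0.26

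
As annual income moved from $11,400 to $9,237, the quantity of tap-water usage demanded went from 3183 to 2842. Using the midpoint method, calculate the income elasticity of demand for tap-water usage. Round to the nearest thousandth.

%ΔQ = (2842 − 3183)/[(3183+2842)/2] = -341/3012.5 ≈ -0.1132.
%ΔI = (9,237 − 11,400)/[(11,400+9,237)/2] = -2163/10318.5 ≈ -0.2096.
E_I = %ΔQ/%ΔI ≈ 0.540.
E_I ∈ (0,1): normal good (necessity).

0.540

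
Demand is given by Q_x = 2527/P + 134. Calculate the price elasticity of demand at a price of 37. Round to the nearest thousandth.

-0.338

At P = 37, Q_x = 202.2973.
dQ_x/dP = −2527/P² = −1.8459.
Point elasticity E = (dQ_x/dP)·(P/Q_x) = -1.8459 × 37/202.2973 ≈ -0.338.
|E| < 1, so demand is inelastic at this price.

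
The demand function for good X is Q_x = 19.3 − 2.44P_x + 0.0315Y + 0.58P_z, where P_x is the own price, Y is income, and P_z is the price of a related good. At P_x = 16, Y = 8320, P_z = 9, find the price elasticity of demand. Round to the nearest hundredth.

-0.16

Q_x = 19.3 − 2.44(16) + 0.0315(8320) + 0.58(9) = 19.3 − 39.04 + 262.08 + 5.22 = 247.56.
∂Q_x/∂P_x = −2.44, so E_p = (−2.44)·(16/247.56) ≈ -0.16.
|E_p| < 1: demand is inelastic.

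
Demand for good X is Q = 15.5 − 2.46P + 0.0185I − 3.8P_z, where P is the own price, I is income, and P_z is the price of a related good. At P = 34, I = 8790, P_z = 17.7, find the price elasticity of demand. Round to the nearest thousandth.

Q = 15.5 − 2.46(34) + 0.0185(8790) − 3.8(17.7) = 15.5 − 83.64 + 162.615 − 67.26 = 27.215.
∂Q/∂P = −2.46, so E_p = (−2.46)·(34/27.215) ≈ -3.073.
|E_p| > 1: demand is elastic.

-3.073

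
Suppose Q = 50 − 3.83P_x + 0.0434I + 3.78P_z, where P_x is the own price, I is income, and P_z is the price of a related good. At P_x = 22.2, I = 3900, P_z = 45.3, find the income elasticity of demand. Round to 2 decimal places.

At the given point, Q = 50 − 3.83(22.2) + 0.0434(3900) + 3.78(45.3) = 50 − 85.026 + 169.26 + 171.234 = 305.468.
∂Q/∂I = +0.0434, so E_I = 0.0434·(3900/305.468) ≈ 0.55.
E_I ∈ (0,1): normal good (necessity).

0.55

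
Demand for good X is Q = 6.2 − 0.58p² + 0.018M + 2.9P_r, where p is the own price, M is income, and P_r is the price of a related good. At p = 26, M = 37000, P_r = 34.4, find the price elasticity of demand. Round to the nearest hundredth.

-2.06

Evaluating quantity at (p, M, P_r) gives Q = 6.2 − 0.58(26)² + 0.018(37000) + 2.9(34.4) = 6.2 − 392.08 + 666 + 99.76 = 379.88.
∂Q/∂p = −2·0.58·p = -30.16, so E_p = -30.16·(26/379.88) ≈ -2.06.
|E_p| > 1: demand is elastic.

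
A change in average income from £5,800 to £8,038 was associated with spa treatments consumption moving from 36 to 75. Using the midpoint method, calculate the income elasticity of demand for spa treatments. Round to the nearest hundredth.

2.17

%ΔQ = (75 − 36)/[(36+75)/2] = 39/55.5 ≈ 0.7027.
%ΔI = (8,038 − 5,800)/[(5,800+8,038)/2] = 2238/6919 ≈ 0.3235.
E_I = %ΔQ/%ΔI ≈ 2.17.
E_I > 1: normal good (luxury).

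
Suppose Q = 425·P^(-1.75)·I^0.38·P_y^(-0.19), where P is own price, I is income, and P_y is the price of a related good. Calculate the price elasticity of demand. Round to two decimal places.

-1.75

For a Cobb–Douglas (constant-elasticity) form Q = A·P^α·…, the elasticity with respect to P equals the exponent α at every point.
Here the exponent on P is -1.75, so the price elasticity of demand is -1.75.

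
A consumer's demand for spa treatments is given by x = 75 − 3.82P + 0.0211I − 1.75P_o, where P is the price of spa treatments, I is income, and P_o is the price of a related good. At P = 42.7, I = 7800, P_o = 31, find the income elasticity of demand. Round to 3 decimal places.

Evaluating quantity at (P, I, P_o) gives x = 75 − 3.82(42.7) + 0.0211(7800) − 1.75(31) = 75 − 163.114 + 164.58 − 54.25 = 22.216.
∂x/∂I = +0.0211, so E_I = 0.0211·(7800/22.216) ≈ 7.408.
E_I > 1: normal good (luxury).

7.408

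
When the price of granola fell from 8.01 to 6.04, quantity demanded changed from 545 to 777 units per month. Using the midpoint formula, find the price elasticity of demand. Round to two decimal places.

-1.25

%Δq = (777 − 545)/[(545 + 777)/2] = 232/661 ≈ 0.3510.
%Δp = (6.04 − 8.01)/[(8.01 + 6.04)/2] = -1.97/7.025 ≈ -0.2804.
Arc elasticity E = %Δq/%Δp ≈ 0.3510/-0.2804 ≈ -1.25.
|E| > 1: demand is elastic over this range.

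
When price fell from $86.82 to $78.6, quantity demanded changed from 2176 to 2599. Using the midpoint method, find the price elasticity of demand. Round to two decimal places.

-1.78

%Δq = (2599 − 2176)/[(2176 + 2599)/2] = 423/2387.5 ≈ 0.1772.
%Δp = (78.6 − 86.82)/[(86.82 + 78.6)/2] = -8.22/82.71 ≈ -0.0994.
Arc elasticity E = %Δq/%Δp ≈ 0.1772/-0.0994 ≈ -1.78.
|E| > 1: demand is elastic over this range.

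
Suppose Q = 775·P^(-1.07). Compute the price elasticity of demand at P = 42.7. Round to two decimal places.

-1.07

For a Cobb–Douglas (constant-elasticity) form Q = A·P^α·…, the elasticity with respect to P equals the exponent α at every point.
Here the exponent on P is -1.07, so the price elasticity of demand is -1.07.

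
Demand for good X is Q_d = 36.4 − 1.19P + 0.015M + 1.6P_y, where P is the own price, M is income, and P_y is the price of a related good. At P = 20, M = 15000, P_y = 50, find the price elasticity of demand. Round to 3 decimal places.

-0.075

At the given point, Q_d = 36.4 − 1.19(20) + 0.015(15000) + 1.6(50) = 36.4 − 23.8 + 225 + 80 = 317.6.
∂Q_d/∂P = −1.19, so E_p = (−1.19)·(20/317.6) ≈ -0.075.
|E_p| < 1: demand is inelastic.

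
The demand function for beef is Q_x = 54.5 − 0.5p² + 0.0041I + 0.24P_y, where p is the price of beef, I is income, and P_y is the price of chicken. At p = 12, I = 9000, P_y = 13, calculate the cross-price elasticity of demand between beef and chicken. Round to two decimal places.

0.14

First evaluate Q_x: 54.5 − 0.5(12)² + 0.0041(9000) + 0.24(13) = 54.5 − 72 + 36.9 + 3.12 = 22.52.
∂Q_x/∂P_y = +0.24, so E_xy = 0.24·(13/22.52) ≈ 0.14.
E_xy > 0: the goods are substitutes.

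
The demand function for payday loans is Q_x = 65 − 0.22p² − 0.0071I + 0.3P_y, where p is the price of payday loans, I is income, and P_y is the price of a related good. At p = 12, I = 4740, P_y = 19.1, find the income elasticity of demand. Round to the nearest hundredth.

Substituting, Q_x = 65 − 0.22(12)² − 0.0071(4740) + 0.3(19.1) = 65 − 31.68 − 33.654 + 5.73 = 5.396.
∂Q_x/∂I = −0.0071, so E_I = -0.0071·(4740/5.396) ≈ -6.24.
E_I < 0: inferior good.

-6.24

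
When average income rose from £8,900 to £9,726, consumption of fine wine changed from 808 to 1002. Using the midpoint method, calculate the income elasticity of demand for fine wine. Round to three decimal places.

%ΔQ = (1002 − 808)/[(808+1002)/2] = 194/905 ≈ 0.2144.
%ΔM = (9,726 − 8,900)/[(8,900+9,726)/2] = 826/9313 ≈ 0.0887.
E_I = %ΔQ/%ΔM ≈ 2.417.
E_I > 1: normal good (luxury).

2.417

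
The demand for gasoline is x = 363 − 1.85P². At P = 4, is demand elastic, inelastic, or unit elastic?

At P = 4, x = 333.4.
dx/dP = −2·1.85·P = −14.8.
Point elasticity E = (dx/dP)·(P/x) = -14.8 × 4/333.4 ≈ -0.178.
|E| ≈ 0.178 < 1, so demand is inelastic.

inelastic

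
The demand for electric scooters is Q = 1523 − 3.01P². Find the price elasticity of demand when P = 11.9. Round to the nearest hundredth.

-0.78

At P = 11.9, Q = 1096.7539.
dQ/dP = −2·3.01·P = −71.638.
Point elasticity E = (dQ/dP)·(P/Q) = -71.638 × 11.9/1096.7539 ≈ -0.78.
|E| < 1, so demand is inelastic at this price.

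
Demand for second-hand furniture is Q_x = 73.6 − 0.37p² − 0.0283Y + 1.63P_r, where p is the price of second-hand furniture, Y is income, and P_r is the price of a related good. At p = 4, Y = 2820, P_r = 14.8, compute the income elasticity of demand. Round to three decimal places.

Evaluating quantity at (p, Y, P_r) gives Q_x = 73.6 − 0.37(4)² − 0.0283(2820) + 1.63(14.8) = 73.6 − 5.92 − 79.806 + 24.124 = 11.998.
∂Q_x/∂Y = −0.0283, so E_I = -0.0283·(2820/11.998) ≈ -6.652.
E_I < 0: inferior good.

-6.652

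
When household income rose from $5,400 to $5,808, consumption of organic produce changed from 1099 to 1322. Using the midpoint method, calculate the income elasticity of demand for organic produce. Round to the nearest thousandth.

%ΔQ = (1322 − 1099)/[(1099+1322)/2] = 223/1210.5 ≈ 0.1842.
%ΔM = (5,808 − 5,400)/[(5,400+5,808)/2] = 408/5604 ≈ 0.0728.
E_I = %ΔQ/%ΔM ≈ 2.530.
E_I > 1: normal good (luxury).

2.530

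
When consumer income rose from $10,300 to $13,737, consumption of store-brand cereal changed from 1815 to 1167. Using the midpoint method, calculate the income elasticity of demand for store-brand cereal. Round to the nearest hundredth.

%ΔQ = (1167 − 1815)/[(1815+1167)/2] = -648/1491 ≈ -0.4346.
%ΔI = (13,737 − 10,300)/[(10,300+13,737)/2] = 3437/12018.5 ≈ 0.2860.
E_I = %ΔQ/%ΔI ≈ -1.52.
E_I < 0: inferior good.

-1.52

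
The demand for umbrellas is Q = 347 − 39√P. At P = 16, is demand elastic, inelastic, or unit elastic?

At P = 16, Q = 191.
dQ/dP = −39/(2√P) = −39/(2·4).
Point elasticity E = (dQ/dP)·(P/Q) = -4.875 × 16/191 ≈ -0.408.
|E| ≈ 0.408 < 1, so demand is inelastic.

inelastic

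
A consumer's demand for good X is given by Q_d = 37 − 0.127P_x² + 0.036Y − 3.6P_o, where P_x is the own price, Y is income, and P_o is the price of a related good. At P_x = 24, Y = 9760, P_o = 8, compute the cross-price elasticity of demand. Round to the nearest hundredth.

-0.10

At the given point, Q_d = 37 − 0.127(24)² + 0.036(9760) − 3.6(8) = 37 − 73.152 + 351.36 − 28.8 = 286.408.
∂Q_d/∂P_o = −3.6, so E_xy = -3.6·(8/286.408) ≈ -0.10.
E_xy < 0: the goods are complements.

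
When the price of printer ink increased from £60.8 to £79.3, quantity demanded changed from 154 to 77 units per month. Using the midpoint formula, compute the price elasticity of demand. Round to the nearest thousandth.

%Δq = (77 − 154)/[(154 + 77)/2] = -77/115.5 ≈ -0.6667.
%Δp = (79.3 − 60.8)/[(60.8 + 79.3)/2] = 18.5/70.05 ≈ 0.2641.
Arc elasticity E = %Δq/%Δp ≈ -0.6667/0.2641 ≈ -2.524.
|E| > 1: demand is elastic over this range.

-2.524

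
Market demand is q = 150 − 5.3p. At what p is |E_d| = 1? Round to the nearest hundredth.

For linear demand q = a − bp, E = −bp/(a − bp). |E| = 1 ⇒ bp = a − bp ⇒ p = a/(2b).
p = 150/(2·5.3) ≈ 14.15.

14.15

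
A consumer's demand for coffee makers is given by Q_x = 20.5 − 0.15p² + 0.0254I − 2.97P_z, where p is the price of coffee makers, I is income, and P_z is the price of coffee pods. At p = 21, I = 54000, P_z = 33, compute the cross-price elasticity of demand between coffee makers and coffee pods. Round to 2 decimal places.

-0.08

Q_x = 20.5 − 0.15(21)² + 0.0254(54000) − 2.97(33) = 20.5 − 66.15 + 1371.6 − 98.01 = 1227.94.
∂Q_x/∂P_z = −2.97, so E_xy = -2.97·(33/1227.94) ≈ -0.08.
E_xy < 0: the goods are complements.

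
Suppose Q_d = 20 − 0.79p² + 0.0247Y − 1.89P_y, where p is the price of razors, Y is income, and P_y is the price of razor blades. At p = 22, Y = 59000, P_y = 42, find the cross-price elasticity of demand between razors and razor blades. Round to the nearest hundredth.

-0.08

First evaluate Q_d: 20 − 0.79(22)² + 0.0247(59000) − 1.89(42) = 20 − 382.36 + 1457.3 − 79.38 = 1015.56.
∂Q_d/∂P_y = −1.89, so E_xy = -1.89·(42/1015.56) ≈ -0.08.
E_xy < 0: the goods are complements.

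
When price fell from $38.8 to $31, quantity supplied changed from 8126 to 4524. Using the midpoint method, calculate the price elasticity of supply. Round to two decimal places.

%Δq = (4524 − 8126)/[(8126 + 4524)/2] = -3602/6325 ≈ -0.5695.
%ΔP = (31 − 38.8)/[(38.8 + 31)/2] = -7.8/34.9 ≈ -0.2235.
Arc elasticity E = %Δq/%ΔP ≈ -0.5695/-0.2235 ≈ 2.55.
|E| > 1: supply is elastic over this range.

2.55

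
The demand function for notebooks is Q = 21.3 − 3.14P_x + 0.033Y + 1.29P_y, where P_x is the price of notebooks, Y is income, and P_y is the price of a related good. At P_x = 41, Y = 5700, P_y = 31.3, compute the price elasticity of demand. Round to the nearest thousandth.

-1.064

At the given point, Q = 21.3 − 3.14(41) + 0.033(5700) + 1.29(31.3) = 21.3 − 128.74 + 188.1 + 40.377 = 121.037.
∂Q/∂P_x = −3.14, so E_p = (−3.14)·(41/121.037) ≈ -1.064.
|E_p| > 1: demand is elastic.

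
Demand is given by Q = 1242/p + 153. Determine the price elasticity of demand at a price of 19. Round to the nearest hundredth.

-0.30

At p = 19, Q = 218.3684.
dQ/dp = −1242/p² = −3.4404.
Point elasticity E = (dQ/dp)·(p/Q) = -3.4404 × 19/218.3684 ≈ -0.30.
|E| < 1, so demand is inelastic at this price.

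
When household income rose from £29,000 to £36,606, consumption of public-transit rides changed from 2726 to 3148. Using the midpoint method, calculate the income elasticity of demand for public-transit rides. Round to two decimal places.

%ΔQ = (3148 − 2726)/[(2726+3148)/2] = 422/2937 ≈ 0.1437.
%ΔI = (36,606 − 29,000)/[(29,000+36,606)/2] = 7606/32803 ≈ 0.2319.
E_I = %ΔQ/%ΔI ≈ 0.62.
E_I ∈ (0,1): normal good (necessity).

0.62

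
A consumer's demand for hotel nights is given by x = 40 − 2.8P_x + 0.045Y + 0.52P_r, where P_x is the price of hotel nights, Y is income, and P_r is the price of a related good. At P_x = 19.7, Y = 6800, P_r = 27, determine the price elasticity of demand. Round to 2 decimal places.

-0.18

Evaluating quantity at (P_x, Y, P_r) gives x = 40 − 2.8(19.7) + 0.045(6800) + 0.52(27) = 40 − 55.16 + 306 + 14.04 = 304.88.
∂x/∂P_x = −2.8, so E_p = (−2.8)·(19.7/304.88) ≈ -0.18.
|E_p| < 1: demand is inelastic.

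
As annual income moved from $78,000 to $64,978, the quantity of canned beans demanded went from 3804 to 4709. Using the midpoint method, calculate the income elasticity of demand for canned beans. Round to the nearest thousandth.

%ΔQ = (4709 − 3804)/[(3804+4709)/2] = 905/4256.5 ≈ 0.2126.
%ΔI = (64,978 − 78,000)/[(78,000+64,978)/2] = -13022/71489 ≈ -0.1822.
E_I = %ΔQ/%ΔI ≈ -1.167.
E_I < 0: inferior good.

-1.167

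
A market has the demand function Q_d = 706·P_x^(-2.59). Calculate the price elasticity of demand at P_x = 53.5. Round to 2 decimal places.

-2.59

For a Cobb–Douglas (constant-elasticity) form Q_d = A·P_x^α·…, the elasticity with respect to P_x equals the exponent α at every point.
Here the exponent on P_x is -2.59, so the price elasticity of demand is -2.59.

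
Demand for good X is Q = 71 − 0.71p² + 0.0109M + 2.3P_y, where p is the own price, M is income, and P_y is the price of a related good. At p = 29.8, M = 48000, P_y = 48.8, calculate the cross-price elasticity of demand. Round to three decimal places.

1.478

Evaluating quantity at (p, M, P_y) gives Q = 71 − 0.71(29.8)² + 0.0109(48000) + 2.3(48.8) = 71 − 630.5084 + 523.2 + 112.24 = 75.9316.
∂Q/∂P_y = +2.3, so E_xy = 2.3·(48.8/75.9316) ≈ 1.478.
E_xy > 0: the goods are substitutes.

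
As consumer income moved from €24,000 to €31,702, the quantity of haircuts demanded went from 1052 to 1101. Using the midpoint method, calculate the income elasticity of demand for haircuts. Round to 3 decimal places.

0.165

%ΔQ = (1101 − 1052)/[(1052+1101)/2] = 49/1076.5 ≈ 0.0455.
%ΔI = (31,702 − 24,000)/[(24,000+31,702)/2] = 7702/27851 ≈ 0.2765.
E_I = %ΔQ/%ΔI ≈ 0.165.
E_I ∈ (0,1): normal good (necessity).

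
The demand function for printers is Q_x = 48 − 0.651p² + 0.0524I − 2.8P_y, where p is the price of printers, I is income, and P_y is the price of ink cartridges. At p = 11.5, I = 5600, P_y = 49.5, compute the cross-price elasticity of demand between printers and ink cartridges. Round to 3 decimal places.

-1.187

Q_x = 48 − 0.651(11.5)² + 0.0524(5600) − 2.8(49.5) = 48 − 86.0948 + 293.44 − 138.6 = 116.7453.
∂Q_x/∂P_y = −2.8, so E_xy = -2.8·(49.5/116.7453) ≈ -1.187.
E_xy < 0: the goods are complements.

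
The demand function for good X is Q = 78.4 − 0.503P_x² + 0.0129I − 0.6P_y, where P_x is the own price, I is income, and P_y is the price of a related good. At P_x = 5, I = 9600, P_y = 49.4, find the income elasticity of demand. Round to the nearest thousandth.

First evaluate Q: 78.4 − 0.503(5)² + 0.0129(9600) − 0.6(49.4) = 78.4 − 12.575 + 123.84 − 29.64 = 160.025.
∂Q/∂I = +0.0129, so E_I = 0.0129·(9600/160.025) ≈ 0.774.
E_I ∈ (0,1): normal good (necessity).

0.774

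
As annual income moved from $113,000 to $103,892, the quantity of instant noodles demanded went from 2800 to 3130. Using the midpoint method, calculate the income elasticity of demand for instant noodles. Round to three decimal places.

%ΔQ = (3130 − 2800)/[(2800+3130)/2] = 330/2965 ≈ 0.1113.
%ΔY = (103,892 − 113,000)/[(113,000+103,892)/2] = -9108/108446 ≈ -0.0840.
E_I = %ΔQ/%ΔY ≈ -1.325.
E_I < 0: inferior good.

-1.325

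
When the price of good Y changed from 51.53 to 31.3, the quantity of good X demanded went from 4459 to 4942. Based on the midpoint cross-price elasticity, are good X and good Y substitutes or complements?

complements

%ΔQ_x = (4942 − 4459)/[(4459+4942)/2] = 483/4700.5 ≈ 0.1028.
%ΔP_y = (31.3 − 51.53)/[(51.53+31.3)/2] ≈ -0.4885.
E_xy = 0.1028/-0.4885 ≈ -0.210.
E_xy < 0, so the goods are complements.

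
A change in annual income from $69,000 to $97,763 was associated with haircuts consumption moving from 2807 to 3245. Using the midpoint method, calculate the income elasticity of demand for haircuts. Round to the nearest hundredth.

%ΔQ = (3245 − 2807)/[(2807+3245)/2] = 438/3026 ≈ 0.1447.
%ΔI = (97,763 − 69,000)/[(69,000+97,763)/2] = 28763/83381.5 ≈ 0.3450.
E_I = %ΔQ/%ΔI ≈ 0.42.
E_I ∈ (0,1): normal good (necessity).

0.42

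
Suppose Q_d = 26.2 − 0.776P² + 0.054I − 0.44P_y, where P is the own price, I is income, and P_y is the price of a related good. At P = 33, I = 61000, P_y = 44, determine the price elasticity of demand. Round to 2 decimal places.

Substituting, Q_d = 26.2 − 0.776(33)² + 0.054(61000) − 0.44(44) = 26.2 − 845.064 + 3294 − 19.36 = 2455.776.
∂Q_d/∂P = −2·0.776·P = -51.216, so E_p = -51.216·(33/2455.776) ≈ -0.69.
|E_p| < 1: demand is inelastic.

-0.69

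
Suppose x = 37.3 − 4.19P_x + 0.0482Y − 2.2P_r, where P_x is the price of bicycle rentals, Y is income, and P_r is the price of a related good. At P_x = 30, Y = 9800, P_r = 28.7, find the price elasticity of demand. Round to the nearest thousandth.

-0.392

Evaluating quantity at (P_x, Y, P_r) gives x = 37.3 − 4.19(30) + 0.0482(9800) − 2.2(28.7) = 37.3 − 125.7 + 472.36 − 63.14 = 320.82.
∂x/∂P_x = −4.19, so E_p = (−4.19)·(30/320.82) ≈ -0.392.
|E_p| < 1: demand is inelastic.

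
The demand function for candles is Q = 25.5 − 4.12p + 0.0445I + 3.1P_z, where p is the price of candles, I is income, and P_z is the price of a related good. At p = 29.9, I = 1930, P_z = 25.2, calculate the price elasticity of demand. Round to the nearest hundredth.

-1.86

At the given point, Q = 25.5 − 4.12(29.9) + 0.0445(1930) + 3.1(25.2) = 25.5 − 123.188 + 85.885 + 78.12 = 66.317.
∂Q/∂p = −4.12, so E_p = (−4.12)·(29.9/66.317) ≈ -1.86.
|E_p| > 1: demand is elastic.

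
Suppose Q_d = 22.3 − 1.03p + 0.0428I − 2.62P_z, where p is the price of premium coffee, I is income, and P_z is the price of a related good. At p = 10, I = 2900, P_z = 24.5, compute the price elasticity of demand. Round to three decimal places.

First evaluate Q_d: 22.3 − 1.03(10) + 0.0428(2900) − 2.62(24.5) = 22.3 − 10.3 + 124.12 − 64.19 = 71.93.
∂Q_d/∂p = −1.03, so E_p = (−1.03)·(10/71.93) ≈ -0.143.
|E_p| < 1: demand is inelastic.

-0.143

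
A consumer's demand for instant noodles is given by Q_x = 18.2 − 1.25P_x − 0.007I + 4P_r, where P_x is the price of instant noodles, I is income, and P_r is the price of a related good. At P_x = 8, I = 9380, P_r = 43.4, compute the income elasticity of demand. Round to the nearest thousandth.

-0.565

Substituting, Q_x = 18.2 − 1.25(8) − 0.007(9380) + 4(43.4) = 18.2 − 10 − 65.66 + 173.6 = 116.14.
∂Q_x/∂I = −0.007, so E_I = -0.007·(9380/116.14) ≈ -0.565.
E_I < 0: inferior good.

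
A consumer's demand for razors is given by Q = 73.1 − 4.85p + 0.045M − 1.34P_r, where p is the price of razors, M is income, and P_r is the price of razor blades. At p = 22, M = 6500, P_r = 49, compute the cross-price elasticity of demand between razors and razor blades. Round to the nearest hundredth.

-0.34

First evaluate Q: 73.1 − 4.85(22) + 0.045(6500) − 1.34(49) = 73.1 − 106.7 + 292.5 − 65.66 = 193.24.
∂Q/∂P_r = −1.34, so E_xy = -1.34·(49/193.24) ≈ -0.34.
E_xy < 0: the goods are complements.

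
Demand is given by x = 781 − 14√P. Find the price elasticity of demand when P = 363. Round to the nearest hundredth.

-0.26

At P = 363, x = 514.2642.
dx/dP = −14/(2√P) = −14/(2·19.0526).
Point elasticity E = (dx/dP)·(P/x) = -0.3674 × 363/514.2642 ≈ -0.26.
|E| < 1, so demand is inelastic at this price.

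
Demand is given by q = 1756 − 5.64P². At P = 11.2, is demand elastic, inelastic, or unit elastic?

At P = 11.2, q = 1048.5184.
dq/dP = −2·5.64·P = −126.336.
Point elasticity E = (dq/dP)·(P/q) = -126.336 × 11.2/1048.5184 ≈ -1.349.
|E| ≈ 1.349 > 1, so demand is elastic.

elastic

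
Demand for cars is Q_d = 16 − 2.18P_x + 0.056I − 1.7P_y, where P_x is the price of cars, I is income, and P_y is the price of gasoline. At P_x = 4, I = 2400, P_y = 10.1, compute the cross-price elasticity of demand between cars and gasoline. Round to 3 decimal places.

-0.138

Evaluating quantity at (P_x, I, P_y) gives Q_d = 16 − 2.18(4) + 0.056(2400) − 1.7(10.1) = 16 − 8.72 + 134.4 − 17.17 = 124.51.
∂Q_d/∂P_y = −1.7, so E_xy = -1.7·(10.1/124.51) ≈ -0.138.
E_xy < 0: the goods are complements.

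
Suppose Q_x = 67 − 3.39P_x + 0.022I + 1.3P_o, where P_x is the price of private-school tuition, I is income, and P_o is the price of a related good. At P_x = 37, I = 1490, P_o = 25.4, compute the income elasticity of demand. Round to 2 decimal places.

Evaluating quantity at (P_x, I, P_o) gives Q_x = 67 − 3.39(37) + 0.022(1490) + 1.3(25.4) = 67 − 125.43 + 32.78 + 33.02 = 7.37.
∂Q_x/∂I = +0.022, so E_I = 0.022·(1490/7.37) ≈ 4.45.
E_I > 1: normal good (luxury).

4.45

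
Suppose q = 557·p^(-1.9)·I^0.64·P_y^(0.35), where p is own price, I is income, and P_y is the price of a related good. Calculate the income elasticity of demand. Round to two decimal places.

For a Cobb–Douglas (constant-elasticity) form q = A·I^α·…, the elasticity with respect to I equals the exponent α at every point.
Here the exponent on I is 0.64, so the income elasticity of demand is 0.64.

0.64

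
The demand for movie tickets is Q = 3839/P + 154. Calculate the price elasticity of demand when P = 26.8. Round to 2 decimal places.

-0.48

At P = 26.8, Q = 297.2463.
dQ/dP = −3839/P² = −5.345.
Point elasticity E = (dQ/dP)·(P/Q) = -5.345 × 26.8/297.2463 ≈ -0.48.
|E| < 1, so demand is inelastic at this price.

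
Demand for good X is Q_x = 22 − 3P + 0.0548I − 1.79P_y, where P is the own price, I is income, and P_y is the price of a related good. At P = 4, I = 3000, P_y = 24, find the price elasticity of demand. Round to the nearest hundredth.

-0.09

Evaluating quantity at (P, I, P_y) gives Q_x = 22 − 3(4) + 0.0548(3000) − 1.79(24) = 22 − 12 + 164.4 − 42.96 = 131.44.
∂Q_x/∂P = −3, so E_p = (−3)·(4/131.44) ≈ -0.09.
|E_p| < 1: demand is inelastic.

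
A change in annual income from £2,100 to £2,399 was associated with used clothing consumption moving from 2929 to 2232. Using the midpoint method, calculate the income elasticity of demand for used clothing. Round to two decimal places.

%ΔQ = (2232 − 2929)/[(2929+2232)/2] = -697/2580.5 ≈ -0.2701.
%ΔY = (2,399 − 2,100)/[(2,100+2,399)/2] = 299/2249.5 ≈ 0.1329.
E_I = %ΔQ/%ΔY ≈ -2.03.
E_I < 0: inferior good.

-2.03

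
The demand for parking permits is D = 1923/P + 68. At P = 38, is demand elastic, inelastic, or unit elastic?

At P = 38, D = 118.6053.
dD/dP = −1923/P² = −1.3317.
Point elasticity E = (dD/dP)·(P/D) = -1.3317 × 38/118.6053 ≈ -0.427.
|E| ≈ 0.427 < 1, so demand is inelastic.

inelastic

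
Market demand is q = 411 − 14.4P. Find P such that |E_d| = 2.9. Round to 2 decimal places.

Set −bP/(a − bP) = −2.9 ⇒ bP = 2.9(a − bP) ⇒ bP(1+2.9) = 2.9·a.
P = 2.9·411/(14.4·3.9) ≈ 21.22.

21.22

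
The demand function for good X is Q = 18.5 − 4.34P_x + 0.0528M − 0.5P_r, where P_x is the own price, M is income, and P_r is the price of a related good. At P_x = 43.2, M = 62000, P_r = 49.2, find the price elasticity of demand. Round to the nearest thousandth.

-0.061

At the given point, Q = 18.5 − 4.34(43.2) + 0.0528(62000) − 0.5(49.2) = 18.5 − 187.488 + 3273.6 − 24.6 = 3080.012.
∂Q/∂P_x = −4.34, so E_p = (−4.34)·(43.2/3080.012) ≈ -0.061.
|E_p| < 1: demand is inelastic.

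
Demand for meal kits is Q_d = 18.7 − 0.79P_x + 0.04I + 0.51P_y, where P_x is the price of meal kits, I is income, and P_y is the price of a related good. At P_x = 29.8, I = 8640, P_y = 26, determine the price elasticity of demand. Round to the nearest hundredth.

First evaluate Q_d: 18.7 − 0.79(29.8) + 0.04(8640) + 0.51(26) = 18.7 − 23.542 + 345.6 + 13.26 = 354.018.
∂Q_d/∂P_x = −0.79, so E_p = (−0.79)·(29.8/354.018) ≈ -0.07.
|E_p| < 1: demand is inelastic.

-0.07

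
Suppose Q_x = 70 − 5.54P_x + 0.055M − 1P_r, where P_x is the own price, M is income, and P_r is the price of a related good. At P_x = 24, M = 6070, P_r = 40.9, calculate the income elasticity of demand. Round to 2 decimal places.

At the given point, Q_x = 70 − 5.54(24) + 0.055(6070) − 1(40.9) = 70 − 132.96 + 333.85 − 40.9 = 229.99.
∂Q_x/∂M = +0.055, so E_I = 0.055·(6070/229.99) ≈ 1.45.
E_I > 1: normal good (luxury).

1.45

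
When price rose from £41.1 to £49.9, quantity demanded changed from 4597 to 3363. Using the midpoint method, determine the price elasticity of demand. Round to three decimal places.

-1.603

%Δq = (3363 − 4597)/[(4597 + 3363)/2] = -1234/3980 ≈ -0.3101.
%ΔP = (49.9 − 41.1)/[(41.1 + 49.9)/2] = 8.8/45.5 ≈ 0.1934.
Arc elasticity E = %Δq/%ΔP ≈ -0.3101/0.1934 ≈ -1.603.
|E| > 1: demand is elastic over this range.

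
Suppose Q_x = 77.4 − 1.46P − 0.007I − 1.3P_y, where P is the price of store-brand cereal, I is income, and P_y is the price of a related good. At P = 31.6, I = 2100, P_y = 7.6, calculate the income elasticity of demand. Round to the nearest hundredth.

-2.20

Evaluating quantity at (P, I, P_y) gives Q_x = 77.4 − 1.46(31.6) − 0.007(2100) − 1.3(7.6) = 77.4 − 46.136 − 14.7 − 9.88 = 6.684.
∂Q_x/∂I = −0.007, so E_I = -0.007·(2100/6.684) ≈ -2.20.
E_I < 0: inferior good.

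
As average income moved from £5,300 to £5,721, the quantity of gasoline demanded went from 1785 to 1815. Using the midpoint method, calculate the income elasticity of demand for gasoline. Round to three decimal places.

0.218

%ΔQ = (1815 − 1785)/[(1785+1815)/2] = 30/1800 ≈ 0.0167.
%ΔM = (5,721 − 5,300)/[(5,300+5,721)/2] = 421/5510.5 ≈ 0.0764.
E_I = %ΔQ/%ΔM ≈ 0.218.
E_I ∈ (0,1): normal good (necessity).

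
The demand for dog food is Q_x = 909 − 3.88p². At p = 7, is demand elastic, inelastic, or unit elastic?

At p = 7, Q_x = 718.88.
dQ_x/dp = −2·3.88·p = −54.32.
Point elasticity E = (dQ_x/dp)·(p/Q_x) = -54.32 × 7/718.88 ≈ -0.529.
|E| ≈ 0.529 < 1, so demand is inelastic.

inelastic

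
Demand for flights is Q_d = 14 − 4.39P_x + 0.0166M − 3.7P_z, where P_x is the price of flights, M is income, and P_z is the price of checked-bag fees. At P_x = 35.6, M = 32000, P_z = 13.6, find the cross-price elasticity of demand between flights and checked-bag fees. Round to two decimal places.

-0.15

Substituting, Q_d = 14 − 4.39(35.6) + 0.0166(32000) − 3.7(13.6) = 14 − 156.284 + 531.2 − 50.32 = 338.596.
∂Q_d/∂P_z = −3.7, so E_xy = -3.7·(13.6/338.596) ≈ -0.15.
E_xy < 0: the goods are complements.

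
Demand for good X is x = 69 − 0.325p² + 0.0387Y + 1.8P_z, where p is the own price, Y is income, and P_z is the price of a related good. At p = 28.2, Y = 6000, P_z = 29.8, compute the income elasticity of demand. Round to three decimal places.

2.409

At the given point, x = 69 − 0.325(28.2)² + 0.0387(6000) + 1.8(29.8) = 69 − 258.453 + 232.2 + 53.64 = 96.387.
∂x/∂Y = +0.0387, so E_I = 0.0387·(6000/96.387) ≈ 2.409.
E_I > 1: normal good (luxury).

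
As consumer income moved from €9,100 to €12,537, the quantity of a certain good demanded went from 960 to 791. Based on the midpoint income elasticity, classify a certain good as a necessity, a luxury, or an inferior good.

inferior

%ΔQ = (791 − 960)/[(960+791)/2] = -169/875.5 ≈ -0.1930.
%ΔY = (12,537 − 9,100)/[(9,100+12,537)/2] = 3437/10818.5 ≈ 0.3177.
E_I = %ΔQ/%ΔY ≈ -0.608.
E_I < 0: inferior good.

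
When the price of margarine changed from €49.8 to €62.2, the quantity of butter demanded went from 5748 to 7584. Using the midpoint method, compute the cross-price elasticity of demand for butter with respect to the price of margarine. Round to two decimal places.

%ΔQ_x = (7584 − 5748)/[(5748+7584)/2] = 1836/6666 ≈ 0.2754.
%ΔP_y = (62.2 − 49.8)/[(49.8+62.2)/2] ≈ 0.2214.
E_xy = 0.2754/0.2214 ≈ 1.24.
E_xy > 0, so butter and margarine are substitutes.

1.24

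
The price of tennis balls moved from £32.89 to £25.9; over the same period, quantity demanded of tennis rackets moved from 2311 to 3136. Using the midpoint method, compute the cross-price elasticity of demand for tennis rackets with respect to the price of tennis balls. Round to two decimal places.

%ΔQ_x = (3136 − 2311)/[(2311+3136)/2] = 825/2723.5 ≈ 0.3029.
%ΔP_y = (25.9 − 32.89)/[(32.89+25.9)/2] ≈ -0.2378.
E_xy = 0.3029/-0.2378 ≈ -1.27.
E_xy < 0, so tennis rackets and tennis balls are complements.

-1.27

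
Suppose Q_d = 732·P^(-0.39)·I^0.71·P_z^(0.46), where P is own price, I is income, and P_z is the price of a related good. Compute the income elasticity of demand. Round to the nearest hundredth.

For a Cobb–Douglas (constant-elasticity) form Q_d = A·I^α·…, the elasticity with respect to I equals the exponent α at every point.
Here the exponent on I is 0.71, so the income elasticity of demand is 0.71.

0.71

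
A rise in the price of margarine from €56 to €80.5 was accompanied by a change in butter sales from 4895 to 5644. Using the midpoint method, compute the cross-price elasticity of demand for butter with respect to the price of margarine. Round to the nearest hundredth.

%ΔQ_x = (5644 − 4895)/[(4895+5644)/2] = 749/5269.5 ≈ 0.1421.
%ΔP_y = (80.5 − 56)/[(56+80.5)/2] ≈ 0.3590.
E_xy = 0.1421/0.3590 ≈ 0.40.
E_xy > 0, so butter and margarine are substitutes.

0.40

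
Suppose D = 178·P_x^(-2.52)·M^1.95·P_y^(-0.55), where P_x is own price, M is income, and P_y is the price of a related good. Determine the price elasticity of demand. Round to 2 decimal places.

For a Cobb–Douglas (constant-elasticity) form D = A·P_x^α·…, the elasticity with respect to P_x equals the exponent α at every point.
Here the exponent on P_x is -2.52, so the price elasticity of demand is -2.52.

-2.52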